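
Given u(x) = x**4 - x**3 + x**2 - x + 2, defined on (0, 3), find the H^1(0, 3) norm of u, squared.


||u||_{H^1}^2 = 591303/140

The H^1 norm (squared) on an interval (0, L) is
  ||u||_{H^1}^2 = ∫_0^L u(x)^2 dx + ∫_0^L u'(x)^2 dx.
Compute u'(x) = 4*x**3 - 3*x**2 + 2*x - 1.
Then u(x)^2 = x**8 - 2*x**7 + 3*x**6 - 4*x**5 + 7*x**4 - 6*x**3 + 5*x**2 - 4*x + 4 and u'(x)^2 = 16*x**6 - 24*x**5 + 25*x**4 - 20*x**3 + 10*x**2 - 4*x + 1.
Integrate each monomial from 0 to 3 using ∫_0^3 c·x^n dx = c·3^(n+1)/(n+1):
  ∫_0^3 u(x)^2 dx = ∫_0^3 (x^8 - 2*x^7 + 3*x^6 - 4*x^5 + 7*x^4 - 6*x^3 + 5*x^2 - 4*x + 4) dx. Term by term:
    ∫_0^3 x^8 dx = 2187;  ∫_0^3 -2*x^7 dx = -6561/4;  ∫_0^3 3*x^6 dx = 6561/7;
    ∫_0^3 -4*x^5 dx = -486;  ∫_0^3 7*x^4 dx = 1701/5;  ∫_0^3 -6*x^3 dx = -243/2;
    ∫_0^3 5*x^2 dx = 45;  ∫_0^3 -4*x dx = -18;  ∫_0^3 4 dx = 12.
  Sum: 2187 − 6561/4 + 6561/7 − 486 + 1701/5 − 243/2 + 45 − 18 + 12 = 175803/140.
  ∫_0^3 u'(x)^2 dx = ∫_0^3 (16*x^6 - 24*x^5 + 25*x^4 - 20*x^3 + 10*x^2 - 4*x + 1) dx. Term by term:
    ∫_0^3 16*x^6 dx = 34992/7;  ∫_0^3 -24*x^5 dx = -2916;  ∫_0^3 25*x^4 dx = 1215;
    ∫_0^3 -20*x^3 dx = -405;  ∫_0^3 10*x^2 dx = 90;  ∫_0^3 -4*x dx = -18;
    ∫_0^3 1 dx = 3.
  Sum: 34992/7 − 2916 + 1215 − 405 + 90 − 18 + 3 = 20775/7.
Adding: ||u||_{H^1}^2 = 175803/140 + 20775/7 = 591303/140.


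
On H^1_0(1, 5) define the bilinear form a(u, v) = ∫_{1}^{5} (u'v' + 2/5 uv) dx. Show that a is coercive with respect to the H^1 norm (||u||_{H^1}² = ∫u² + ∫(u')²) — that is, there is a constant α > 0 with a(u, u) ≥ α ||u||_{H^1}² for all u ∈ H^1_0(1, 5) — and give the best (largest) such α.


α = (32/5 + π^2)/(π^2 + 16)

Coercivity of a(·,·) on H^1_0(1, 5) means a(u, u) ≥ α ||u||_{H^1}² for every u ∈ H^1_0.
The interval has length L = 4, and Poincaré/coercivity depend only on L. Here a(u, u) = ∫(u')² + (2/5)·∫u².
Here 0 < c = 2/5 < 1. The condition a(u,u) ≥ α||u||_{H^1}² reads (1−α)∫(u')² ≥ (α−c)∫u². Any admissible α is ≤ 1 (rapidly oscillating u have ∫u²/∫(u')² → 0), and α = 1 would force 0 ≥ (1−c)∫u², impossible since c < 1; so 1−α > 0. By the sharp Poincaré inequality on H^1_0 of an interval of length L, ∫(u')² ≥ (π/L)²∫u² with equality for the first sine mode sin(π(x−x₀)/L) (x₀ the left endpoint), so the inequality holds for all u iff (1−α)(π/L)² ≥ α − c, i.e. α ≤ ((π/L)² + c)/((π/L)² + 1) = (1 + c(L/π)²)/(1 + (L/π)²). With (π/L)² = π^2/16 and c = 2/5, the largest admissible constant is α = ((π/L)² + c)/((π/L)² + 1).
Simplifying, α = (32/5 + π^2)/(π^2 + 16).


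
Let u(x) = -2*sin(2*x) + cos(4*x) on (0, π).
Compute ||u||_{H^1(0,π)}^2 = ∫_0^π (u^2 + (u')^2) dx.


||u||_{H^1(0,π)}^2 = 37*π/2

u'(x) = -4*sin(4*x) - 4*cos(2*x).
Expand u² and (u')² and integrate term by term on (0, π), using: for integers n ≥ 1, ∫_0^π sin²(nx) dx = ∫_0^π cos²(nx) dx = π/2; for n ≠ n', ∫_0^π sin(nx)sin(n'x) dx = ∫_0^π cos(nx)cos(n'x) dx = 0; and by product-to-sum, ∫_0^π sin(nx)cos(n'x) dx = ½∫_0^π [sin((n+n')x) + sin((n−n')x)] dx, which is 0 when n+n' is even and 2n/(n²−n'²) when n+n' is odd (it need not vanish on (0, π)).
  u² squared terms: (-2)²·∫sin(2x)² dx = 4·π/2 = 2*π;  (1)²·∫cos(4x)² dx = 1·π/2 = π/2.
  u² cross terms: 2·(-2)·(1)·∫sin(2x)·cos(4x) dx = -4·(0) = 0.
  So ∫_0^π u² dx = 2*π + π/2 + 0 = 5*π/2.
  (u')² squared terms: (-4)²·∫cos(2x)² dx = 16·π/2 = 8*π;  (-4)²·∫sin(4x)² dx = 16·π/2 = 8*π.
  (u')² cross terms: 2·(-4)·(-4)·∫cos(2x)·sin(4x) dx = 32·(0) = 0.
  So ∫_0^π (u')² dx = 8*π + 8*π + 0 = 16*π.
||u||_{H^1}^2 = (5*π/2) + (16*π) = 37*π/2.


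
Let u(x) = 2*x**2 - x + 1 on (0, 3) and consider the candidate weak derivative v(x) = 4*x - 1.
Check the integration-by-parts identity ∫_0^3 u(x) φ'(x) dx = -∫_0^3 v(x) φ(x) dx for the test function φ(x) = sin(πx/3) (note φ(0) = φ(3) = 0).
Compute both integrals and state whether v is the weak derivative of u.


LHS = -30/π, RHS = -30/π. Yes, v = u' weakly.

u(x) = 2*x**2 - x + 1, classical derivative u'(x) = 4*x - 1.
φ(x) = sin(πx/3), so φ'(x) = π*cos(π*x/3)/3.
Note φ(0) = φ(3) = 0, so the boundary term u·φ vanishes.
LHS = ∫_0^3 u(x) φ'(x) dx = ∫_0^3 (2*π*x^2*cos(π*x/3)/3 - π*x*cos(π*x/3)/3 + π*cos(π*x/3)/3) dx. Term by term:
  ∫_0^3 π*cos(π*x/3)/3 dx = 0;  ∫_0^3 -π*x*cos(π*x/3)/3 dx = 6/π;  ∫_0^3 2*π*x^2*cos(π*x/3)/3 dx = -36/π.
Sum: 0 + 6/π − 36/π = -30/π.
So LHS = -30/π.
∫_0^3 v(x) φ(x) dx = ∫_0^3 (4*x*sin(π*x/3) - sin(π*x/3)) dx. Term by term:
  ∫_0^3 -sin(π*x/3) dx = -6/π;  ∫_0^3 4*x*sin(π*x/3) dx = 36/π.
Sum: -6/π + 36/π = 30/π.
So RHS = -∫_0^3 v(x) φ(x) dx = -30/π.
LHS = RHS, so the identity holds for this test φ.
Moreover u is smooth here and v(x) = u'(x) = 4*x - 1 pointwise, so the identity holds for every test function. Hence v is the weak derivative of u.


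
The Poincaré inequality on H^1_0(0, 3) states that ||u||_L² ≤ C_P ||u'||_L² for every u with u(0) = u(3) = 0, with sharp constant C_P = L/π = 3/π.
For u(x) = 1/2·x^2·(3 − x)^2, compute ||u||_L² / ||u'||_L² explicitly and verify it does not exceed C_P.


||u||_L² / ||u'||_L² = sqrt(3)/2 < C_P = 3/π.

u(x) = 1/2·x^2·(3 − x)^2, so u'(x) = x*(x - 3)*(2*x - 3).
u(x) = 1/2·x^2·(3 − x)^2 vanishes at x = 0 and x = 3, so u ∈ H^1_0(0, 3). Differentiate via the product rule and integrate the resulting polynomials term by term.
  ∫_0^3 u² dx = ∫_0^3 (x^8/4 - 3*x^7 + 27*x^6/2 - 27*x^5 + 81*x^4/4) dx. Term by term:
    ∫_0^3 x^8/4 dx = 2187/4;  ∫_0^3 -3*x^7 dx = -19683/8;  ∫_0^3 27*x^6/2 dx = 59049/14;
    ∫_0^3 -27*x^5 dx = -6561/2;  ∫_0^3 81*x^4/4 dx = 19683/20.
  Sum: 2187/4 − 19683/8 + 59049/14 − 6561/2 + 19683/20 = 2187/280.
  ∫_0^3 (u')² dx = ∫_0^3 (4*x^6 - 36*x^5 + 117*x^4 - 162*x^3 + 81*x^2) dx. Term by term:
    ∫_0^3 4*x^6 dx = 8748/7;  ∫_0^3 -36*x^5 dx = -4374;  ∫_0^3 117*x^4 dx = 28431/5;
    ∫_0^3 -162*x^3 dx = -6561/2;  ∫_0^3 81*x^2 dx = 729.
  Sum: 8748/7 − 4374 + 28431/5 − 6561/2 + 729 = 729/70.
∫_0^3 u² dx = 2187/280, so ||u||_L² = 27*sqrt(210)/140.
∫_0^3 (u')² dx = 729/70, so ||u'||_L² = 27*sqrt(70)/70.
Ratio ||u||_L² / ||u'||_L² = sqrt(3)/2.
Sharp Poincaré constant on H^1_0(0, 3) is C_P = L/π = 3/π, achieved by sin(π/3·x).
A polynomial bump cannot attain the sharp Poincaré constant (only the first sine eigenfunction does), so the ratio is strictly less than C_P, consistent with ||u||_L² ≤ C_P ||u'||_L².


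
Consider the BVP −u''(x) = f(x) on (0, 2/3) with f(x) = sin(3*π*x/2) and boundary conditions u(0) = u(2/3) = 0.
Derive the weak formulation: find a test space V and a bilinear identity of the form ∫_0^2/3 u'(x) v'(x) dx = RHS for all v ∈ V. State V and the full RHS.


V = H^1_0(0, 2/3) (so v(0) = v(2/3) = 0); weak form: ∫_0^2/3 u'v' dx = ∫_0^2/3 (sin(3*π*x/2)) v dx for all v ∈ V.

Multiply both sides by a test function v and integrate from 0 to 2/3:
  ∫_0^2/3 −u''(x) v(x) dx = ∫_0^2/3 f(x) v(x) dx.
Integrate the LHS by parts once:
  ∫_0^2/3 −u'' v dx = −[u'(x) v(x)]_0^2/3 + ∫_0^2/3 u'(x) v'(x) dx.
Thus ∫_0^2/3 u'(x) v'(x) dx = ∫_0^2/3 f(x) v(x) dx + [u'(x) v(x)]_0^2/3.
Choose V so that boundary terms are either known or forced to vanish.
u is Dirichlet: u(0) = u(2/3) = 0. Let V = H^1_0(0, 2/3); then v(0) = v(2/3) = 0, and [u' v]_0^2/3 = 0.
Weak formulation: find u (satisfying any essential BC) such that ∫_0^2/3 u'(x) v'(x) dx = ∫_0^2/3 f v dx for all v ∈ V.
Substituting f(x) = sin(3*π*x/2), the right-hand side is ∫_0^2/3 (sin(3*π*x/2)) v dx.


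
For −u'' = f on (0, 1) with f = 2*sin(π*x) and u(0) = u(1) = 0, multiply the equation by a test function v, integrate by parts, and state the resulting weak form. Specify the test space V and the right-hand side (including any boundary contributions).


V = H^1_0(0, 1) (so v(0) = v(1) = 0); weak form: ∫_0^1 u'v' dx = ∫_0^1 (2*sin(π*x)) v dx for all v ∈ V.

Multiply both sides by a test function v and integrate from 0 to 1:
  ∫_0^1 −u''(x) v(x) dx = ∫_0^1 f(x) v(x) dx.
Integrate the LHS by parts once:
  ∫_0^1 −u'' v dx = −[u'(x) v(x)]_0^1 + ∫_0^1 u'(x) v'(x) dx.
Thus ∫_0^1 u'(x) v'(x) dx = ∫_0^1 f(x) v(x) dx + [u'(x) v(x)]_0^1.
Choose V so that boundary terms are either known or forced to vanish.
u is Dirichlet: u(0) = u(1) = 0. Let V = H^1_0(0, 1); then v(0) = v(1) = 0, and [u' v]_0^1 = 0.
Weak formulation: find u (satisfying any essential BC) such that ∫_0^1 u'(x) v'(x) dx = ∫_0^1 f v dx for all v ∈ V.
Substituting f(x) = 2*sin(π*x), the right-hand side is ∫_0^1 (2*sin(π*x)) v dx.


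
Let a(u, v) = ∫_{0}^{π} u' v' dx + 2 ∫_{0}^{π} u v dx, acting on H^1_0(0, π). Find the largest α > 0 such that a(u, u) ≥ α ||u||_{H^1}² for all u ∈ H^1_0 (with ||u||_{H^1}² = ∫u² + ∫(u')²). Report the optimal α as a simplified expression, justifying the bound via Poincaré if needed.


α = 1

Coercivity of a(·,·) on H^1_0(0, π) means a(u, u) ≥ α ||u||_{H^1}² for every u ∈ H^1_0.
The interval has length L = π, and Poincaré/coercivity depend only on L. Here a(u, u) = ∫(u')² + (2)·∫u².
Here c = 2 ≥ 1, so a(u,u) = ∫(u')² + c∫u² ≥ ∫(u')² + ∫u² = ||u||_{H^1}², i.e. α = 1 works. No larger α is possible: a(u,u) ≥ α||u||_{H^1}² means (1−α)∫(u')² ≥ (α−c)∫u², and for the modes u_n = sin(nπ(x−x₀)/L) (x₀ the left endpoint) one has ∫u_n²/∫(u_n')² = (L/(nπ))² → 0, so a(u_n,u_n)/||u_n||_{H^1}² → 1. Hence the optimal constant is α = 1.
Therefore α = 1.


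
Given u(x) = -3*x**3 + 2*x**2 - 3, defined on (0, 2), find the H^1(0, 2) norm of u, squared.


||u||_{H^1}^2 = 8258/21

The H^1 norm (squared) on an interval (0, L) is
  ||u||_{H^1}^2 = ∫_0^L u(x)^2 dx + ∫_0^L u'(x)^2 dx.
Compute u'(x) = -9*x**2 + 4*x.
Then u(x)^2 = 9*x**6 - 12*x**5 + 4*x**4 + 18*x**3 - 12*x**2 + 9 and u'(x)^2 = 81*x**4 - 72*x**3 + 16*x**2.
Integrate each monomial from 0 to 2 using ∫_0^2 c·x^n dx = c·2^(n+1)/(n+1):
  ∫_0^2 u(x)^2 dx = ∫_0^2 (9*x^6 - 12*x^5 + 4*x^4 + 18*x^3 - 12*x^2 + 9) dx. Term by term:
    ∫_0^2 9*x^6 dx = 1152/7;  ∫_0^2 -12*x^5 dx = -128;  ∫_0^2 4*x^4 dx = 128/5;
    ∫_0^2 18*x^3 dx = 72;  ∫_0^2 -12*x^2 dx = -32;  ∫_0^2 9 dx = 18.
  Sum: 1152/7 − 128 + 128/5 + 72 − 32 + 18 = 4206/35.
  ∫_0^2 u'(x)^2 dx = ∫_0^2 (81*x^4 - 72*x^3 + 16*x^2) dx. Term by term:
    ∫_0^2 81*x^4 dx = 2592/5;  ∫_0^2 -72*x^3 dx = -288;  ∫_0^2 16*x^2 dx = 128/3.
  Sum: 2592/5 − 288 + 128/3 = 4096/15.
Adding: ||u||_{H^1}^2 = 4206/35 + 4096/15 = 8258/21.


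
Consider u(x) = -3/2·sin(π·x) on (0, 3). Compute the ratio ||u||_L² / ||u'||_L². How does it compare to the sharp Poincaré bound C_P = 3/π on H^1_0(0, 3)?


||u||_L² / ||u'||_L² = 1/π < C_P = 3/π.

u(x) = -3/2·sin(π·x), so u'(x) = -3*π*cos(π*x)/2.
Writing u(x) = A·sin(kπx/L) with A = -3/2 and k = 3, use ∫_0^L sin²(kπx/L) dx = L/2 and ∫_0^L cos²(kπx/L) dx = L/2.
u² = 9/4·sin²(π·x) and (u')² = 9*π^2/4·cos²(π·x), and each of sin², cos² integrates to L/2 = 3/2 over (0, 3).
∫_0^3 u² dx = 27/8, so ||u||_L² = 3*sqrt(6)/4.
∫_0^3 (u')² dx = 27*π^2/8, so ||u'||_L² = 3*sqrt(6)*π/4.
Ratio ||u||_L² / ||u'||_L² = 1/π.
Sharp Poincaré constant on H^1_0(0, 3) is C_P = L/π = 3/π, achieved by sin(π/3·x).
This is the k = 3 harmonic; the ratio L/(kπ) is strictly less than C_P = L/π, consistent with the sharp inequality ||u||_L² ≤ C_P ||u'||_L².


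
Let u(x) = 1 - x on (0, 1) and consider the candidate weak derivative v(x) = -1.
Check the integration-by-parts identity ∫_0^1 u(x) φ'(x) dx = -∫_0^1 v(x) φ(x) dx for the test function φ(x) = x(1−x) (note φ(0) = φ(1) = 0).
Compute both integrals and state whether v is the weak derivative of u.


LHS = 1/6, RHS = 1/6. Yes, v = u' weakly.

u(x) = 1 - x, classical derivative u'(x) = -1.
φ(x) = x(1−x), so φ'(x) = 1 - 2*x.
Note φ(0) = φ(1) = 0, so the boundary term u·φ vanishes.
LHS = ∫_0^1 u(x) φ'(x) dx = ∫_0^1 (2*x^2 - 3*x + 1) dx. Term by term:
  ∫_0^1 2*x^2 dx = 2/3;  ∫_0^1 -3*x dx = -3/2;  ∫_0^1 1 dx = 1.
Sum: 2/3 − 3/2 + 1 = 1/6.
So LHS = 1/6.
∫_0^1 v(x) φ(x) dx = ∫_0^1 (x^2 - x) dx. Term by term:
  ∫_0^1 x^2 dx = 1/3;  ∫_0^1 -x dx = -1/2.
Sum: 1/3 − 1/2 = -1/6.
So RHS = -∫_0^1 v(x) φ(x) dx = 1/6.
LHS = RHS, so the identity holds for this test φ.
Moreover u is smooth here and v(x) = u'(x) = -1 pointwise, so the identity holds for every test function. Hence v is the weak derivative of u.


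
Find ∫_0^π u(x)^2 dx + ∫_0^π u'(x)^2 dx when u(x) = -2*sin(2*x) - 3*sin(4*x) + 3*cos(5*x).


||u||_{H^1(0,π)}^2 = 3328/7 + 407*π/2

u'(x) = -15*sin(5*x) - 4*cos(2*x) - 12*cos(4*x).
Expand u² and (u')² and integrate term by term on (0, π), using: for integers n ≥ 1, ∫_0^π sin²(nx) dx = ∫_0^π cos²(nx) dx = π/2; for n ≠ n', ∫_0^π sin(nx)sin(n'x) dx = ∫_0^π cos(nx)cos(n'x) dx = 0; and by product-to-sum, ∫_0^π sin(nx)cos(n'x) dx = ½∫_0^π [sin((n+n')x) + sin((n−n')x)] dx, which is 0 when n+n' is even and 2n/(n²−n'²) when n+n' is odd (it need not vanish on (0, π)).
  u² squared terms: (-3)²·∫sin(4x)² dx = 9·π/2 = 9*π/2;  (-2)²·∫sin(2x)² dx = 4·π/2 = 2*π;  (3)²·∫cos(5x)² dx = 9·π/2 = 9*π/2.
  u² cross terms: 2·(-3)·(-2)·∫sin(4x)·sin(2x) dx = 12·(0) = 0;  2·(-3)·(3)·∫sin(4x)·cos(5x) dx = -18·(-8/9) = 16;  2·(-2)·(3)·∫sin(2x)·cos(5x) dx = -12·(-4/21) = 16/7.
  So ∫_0^π u² dx = 9*π/2 + 2*π + 9*π/2 + 0 + 16 + 16/7 = 128/7 + 11*π.
  (u')² squared terms: (-15)²·∫sin(5x)² dx = 225·π/2 = 225*π/2;  (-12)²·∫cos(4x)² dx = 144·π/2 = 72*π;  (-4)²·∫cos(2x)² dx = 16·π/2 = 8*π.
  (u')² cross terms: 2·(-15)·(-12)·∫sin(5x)·cos(4x) dx = 360·(10/9) = 400;  2·(-15)·(-4)·∫sin(5x)·cos(2x) dx = 120·(10/21) = 400/7;  2·(-12)·(-4)·∫cos(4x)·cos(2x) dx = 96·(0) = 0.
  So ∫_0^π (u')² dx = 225*π/2 + 72*π + 8*π + 400 + 400/7 + 0 = 3200/7 + 385*π/2.
||u||_{H^1}^2 = (128/7 + 11*π) + (3200/7 + 385*π/2) = 3328/7 + 407*π/2.


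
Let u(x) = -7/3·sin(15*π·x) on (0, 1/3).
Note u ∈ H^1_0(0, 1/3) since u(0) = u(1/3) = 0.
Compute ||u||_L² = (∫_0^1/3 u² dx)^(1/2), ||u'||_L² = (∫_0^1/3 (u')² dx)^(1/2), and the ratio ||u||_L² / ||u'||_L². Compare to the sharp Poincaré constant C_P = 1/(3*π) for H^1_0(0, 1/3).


||u||_L² / ||u'||_L² = 1/(15*π) < C_P = 1/(3*π).

u(x) = -7/3·sin(15*π·x), so u'(x) = -35*π*cos(15*π*x).
Writing u(x) = A·sin(kπx/L) with A = -7/3 and k = 5, use ∫_0^L sin²(kπx/L) dx = L/2 and ∫_0^L cos²(kπx/L) dx = L/2.
u² = 49/9·sin²(15*π·x) and (u')² = 1225*π^2·cos²(15*π·x), and each of sin², cos² integrates to L/2 = 1/6 over (0, 1/3).
∫_0^1/3 u² dx = 49/54, so ||u||_L² = 7*sqrt(6)/18.
∫_0^1/3 (u')² dx = 1225*π^2/6, so ||u'||_L² = 35*sqrt(6)*π/6.
Ratio ||u||_L² / ||u'||_L² = 1/(15*π).
Sharp Poincaré constant on H^1_0(0, 1/3) is C_P = L/π = 1/(3*π), achieved by sin(3*π·x).
This is the k = 5 harmonic; the ratio L/(kπ) is strictly less than C_P = L/π, consistent with the sharp inequality ||u||_L² ≤ C_P ||u'||_L².


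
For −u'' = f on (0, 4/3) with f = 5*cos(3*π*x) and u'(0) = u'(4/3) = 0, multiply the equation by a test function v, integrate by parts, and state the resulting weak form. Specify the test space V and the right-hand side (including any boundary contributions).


V = H^1(0, 4/3) (no boundary constraint on v; u is determined up to an additive constant); weak form: ∫_0^4/3 u'v' dx = ∫_0^4/3 (5*cos(3*π*x)) v dx for all v ∈ V.

Multiply both sides by a test function v and integrate from 0 to 4/3:
  ∫_0^4/3 −u''(x) v(x) dx = ∫_0^4/3 f(x) v(x) dx.
Integrate the LHS by parts once:
  ∫_0^4/3 −u'' v dx = −[u'(x) v(x)]_0^4/3 + ∫_0^4/3 u'(x) v'(x) dx.
Thus ∫_0^4/3 u'(x) v'(x) dx = ∫_0^4/3 f(x) v(x) dx + [u'(x) v(x)]_0^4/3.
Choose V so that boundary terms are either known or forced to vanish.
u has homogeneous Neumann: u'(0) = u'(4/3) = 0. So [u' v]_0^4/3 = 0·v(4/3) − 0·v(0) = 0 for any v; take V = H^1(0, 4/3).
Weak formulation: find u (satisfying any essential BC) such that ∫_0^4/3 u'(x) v'(x) dx = ∫_0^4/3 f v dx for all v ∈ V (homogeneous Neumann, so boundary terms vanish).
Substituting f(x) = 5*cos(3*π*x), the right-hand side is ∫_0^4/3 (5*cos(3*π*x)) v dx.
Compatibility check (pure Neumann): taking v ≡ 1 ∈ V gives 0 = ∫_0^4/3 f dx + (0) − (0), i.e. ∫_0^4/3 f dx must equal u'(0) − u'(4/3) = 0. Indeed ∫_0^4/3 (5*cos(3*π*x)) dx = 0, so the data are compatible. The solution is then unique only up to an additive constant (fix it e.g. by requiring ∫_0^4/3 u dx = 0).


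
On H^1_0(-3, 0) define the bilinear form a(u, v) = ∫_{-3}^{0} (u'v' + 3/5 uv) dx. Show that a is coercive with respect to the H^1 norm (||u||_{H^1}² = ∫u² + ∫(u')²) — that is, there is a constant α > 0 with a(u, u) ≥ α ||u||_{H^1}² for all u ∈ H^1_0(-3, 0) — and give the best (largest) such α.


α = (27/5 + π^2)/(9 + π^2)

Coercivity of a(·,·) on H^1_0(-3, 0) means a(u, u) ≥ α ||u||_{H^1}² for every u ∈ H^1_0.
The interval has length L = 3, and Poincaré/coercivity depend only on L. Here a(u, u) = ∫(u')² + (3/5)·∫u².
Here 0 < c = 3/5 < 1. The condition a(u,u) ≥ α||u||_{H^1}² reads (1−α)∫(u')² ≥ (α−c)∫u². Any admissible α is ≤ 1 (rapidly oscillating u have ∫u²/∫(u')² → 0), and α = 1 would force 0 ≥ (1−c)∫u², impossible since c < 1; so 1−α > 0. By the sharp Poincaré inequality on H^1_0 of an interval of length L, ∫(u')² ≥ (π/L)²∫u² with equality for the first sine mode sin(π(x−x₀)/L) (x₀ the left endpoint), so the inequality holds for all u iff (1−α)(π/L)² ≥ α − c, i.e. α ≤ ((π/L)² + c)/((π/L)² + 1) = (1 + c(L/π)²)/(1 + (L/π)²). With (π/L)² = π^2/9 and c = 3/5, the largest admissible constant is α = ((π/L)² + c)/((π/L)² + 1).
Simplifying, α = (27/5 + π^2)/(9 + π^2).


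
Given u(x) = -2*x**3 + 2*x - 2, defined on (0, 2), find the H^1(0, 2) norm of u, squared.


||u||_{H^1}^2 = 24256/105

The H^1 norm (squared) on an interval (0, L) is
  ||u||_{H^1}^2 = ∫_0^L u(x)^2 dx + ∫_0^L u'(x)^2 dx.
Compute u'(x) = 2 - 6*x**2.
Then u(x)^2 = 4*x**6 - 8*x**4 + 8*x**3 + 4*x**2 - 8*x + 4 and u'(x)^2 = 36*x**4 - 24*x**2 + 4.
Integrate each monomial from 0 to 2 using ∫_0^2 c·x^n dx = c·2^(n+1)/(n+1):
  ∫_0^2 u(x)^2 dx = ∫_0^2 (4*x^6 - 8*x^4 + 8*x^3 + 4*x^2 - 8*x + 4) dx. Term by term:
    ∫_0^2 4*x^6 dx = 512/7;  ∫_0^2 -8*x^4 dx = -256/5;  ∫_0^2 8*x^3 dx = 32;
    ∫_0^2 4*x^2 dx = 32/3;  ∫_0^2 -8*x dx = -16;  ∫_0^2 4 dx = 8.
  Sum: 512/7 − 256/5 + 32 + 32/3 − 16 + 8 = 5944/105.
  ∫_0^2 u'(x)^2 dx = ∫_0^2 (36*x^4 - 24*x^2 + 4) dx. Term by term:
    ∫_0^2 36*x^4 dx = 1152/5;  ∫_0^2 -24*x^2 dx = -64;  ∫_0^2 4 dx = 8.
  Sum: 1152/5 − 64 + 8 = 872/5.
Adding: ||u||_{H^1}^2 = 5944/105 + 872/5 = 24256/105.


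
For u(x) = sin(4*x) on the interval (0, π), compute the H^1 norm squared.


||u||_{H^1(0,π)}^2 = 17*π/2

u'(x) = 4*cos(4*x).
Expand u² and (u')² and integrate term by term on (0, π), using: for integers n ≥ 1, ∫_0^π sin²(nx) dx = ∫_0^π cos²(nx) dx = π/2; for n ≠ n', ∫_0^π sin(nx)sin(n'x) dx = ∫_0^π cos(nx)cos(n'x) dx = 0; and by product-to-sum, ∫_0^π sin(nx)cos(n'x) dx = ½∫_0^π [sin((n+n')x) + sin((n−n')x)] dx, which is 0 when n+n' is even and 2n/(n²−n'²) when n+n' is odd (it need not vanish on (0, π)).
  u² squared terms: (1)²·∫sin(4x)² dx = 1·π/2 = π/2.
  So ∫_0^π u² dx = π/2.
  (u')² squared terms: (4)²·∫cos(4x)² dx = 16·π/2 = 8*π.
  So ∫_0^π (u')² dx = 8*π.
||u||_{H^1}^2 = (π/2) + (8*π) = 17*π/2.


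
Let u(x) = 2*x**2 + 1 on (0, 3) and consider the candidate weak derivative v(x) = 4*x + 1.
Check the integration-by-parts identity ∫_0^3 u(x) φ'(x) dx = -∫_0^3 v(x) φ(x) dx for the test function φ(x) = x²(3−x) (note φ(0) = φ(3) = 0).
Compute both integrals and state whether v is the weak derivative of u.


LHS = -243/5, RHS = -1107/20. No, v is not the weak derivative of u.

u(x) = 2*x**2 + 1, classical derivative u'(x) = 4*x.
φ(x) = x²(3−x), so φ'(x) = 3*x*(2 - x).
Note φ(0) = φ(3) = 0, so the boundary term u·φ vanishes.
LHS = ∫_0^3 u(x) φ'(x) dx = ∫_0^3 (-6*x^4 + 12*x^3 - 3*x^2 + 6*x) dx. Term by term:
  ∫_0^3 -6*x^4 dx = -1458/5;  ∫_0^3 12*x^3 dx = 243;  ∫_0^3 -3*x^2 dx = -27;
  ∫_0^3 6*x dx = 27.
Sum: -1458/5 + 243 − 27 + 27 = -243/5.
So LHS = -243/5.
∫_0^3 v(x) φ(x) dx = ∫_0^3 (-4*x^4 + 11*x^3 + 3*x^2) dx. Term by term:
  ∫_0^3 -4*x^4 dx = -972/5;  ∫_0^3 11*x^3 dx = 891/4;  ∫_0^3 3*x^2 dx = 27.
Sum: -972/5 + 891/4 + 27 = 1107/20.
So RHS = -∫_0^3 v(x) φ(x) dx = -1107/20.
LHS − RHS = 27/4 ≠ 0, so the identity fails.
(For a valid weak derivative the identity must hold for EVERY test function, in particular this one. The failure shows v is NOT the weak derivative of u.)
Correct weak derivative would be u'(x) = 4*x.


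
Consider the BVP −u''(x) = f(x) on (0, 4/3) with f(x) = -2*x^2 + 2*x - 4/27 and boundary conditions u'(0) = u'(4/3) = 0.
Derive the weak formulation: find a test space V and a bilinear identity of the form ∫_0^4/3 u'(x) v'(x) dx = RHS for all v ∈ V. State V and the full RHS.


V = H^1(0, 4/3) (no boundary constraint on v; u is determined up to an additive constant); weak form: ∫_0^4/3 u'v' dx = ∫_0^4/3 (-2*x^2 + 2*x - 4/27) v dx for all v ∈ V.

Multiply both sides by a test function v and integrate from 0 to 4/3:
  ∫_0^4/3 −u''(x) v(x) dx = ∫_0^4/3 f(x) v(x) dx.
Integrate the LHS by parts once:
  ∫_0^4/3 −u'' v dx = −[u'(x) v(x)]_0^4/3 + ∫_0^4/3 u'(x) v'(x) dx.
Thus ∫_0^4/3 u'(x) v'(x) dx = ∫_0^4/3 f(x) v(x) dx + [u'(x) v(x)]_0^4/3.
Choose V so that boundary terms are either known or forced to vanish.
u has homogeneous Neumann: u'(0) = u'(4/3) = 0. So [u' v]_0^4/3 = 0·v(4/3) − 0·v(0) = 0 for any v; take V = H^1(0, 4/3).
Weak formulation: find u (satisfying any essential BC) such that ∫_0^4/3 u'(x) v'(x) dx = ∫_0^4/3 f v dx for all v ∈ V (homogeneous Neumann, so boundary terms vanish).
Substituting f(x) = -2*x^2 + 2*x - 4/27, the right-hand side is ∫_0^4/3 (-2*x^2 + 2*x - 4/27) v dx.
Compatibility check (pure Neumann): taking v ≡ 1 ∈ V gives 0 = ∫_0^4/3 f dx + (0) − (0), i.e. ∫_0^4/3 f dx must equal u'(0) − u'(4/3) = 0. Indeed ∫_0^4/3 (-2*x^2 + 2*x - 4/27) dx = 0, so the data are compatible. The solution is then unique only up to an additive constant (fix it e.g. by requiring ∫_0^4/3 u dx = 0).


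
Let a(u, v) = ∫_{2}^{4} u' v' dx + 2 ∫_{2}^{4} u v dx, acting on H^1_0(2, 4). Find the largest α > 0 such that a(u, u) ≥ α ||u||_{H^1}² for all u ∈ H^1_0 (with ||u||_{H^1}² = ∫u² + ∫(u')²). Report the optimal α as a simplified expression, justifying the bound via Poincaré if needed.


α = 1

Coercivity of a(·,·) on H^1_0(2, 4) means a(u, u) ≥ α ||u||_{H^1}² for every u ∈ H^1_0.
The interval has length L = 2, and Poincaré/coercivity depend only on L. Here a(u, u) = ∫(u')² + (2)·∫u².
Here c = 2 ≥ 1, so a(u,u) = ∫(u')² + c∫u² ≥ ∫(u')² + ∫u² = ||u||_{H^1}², i.e. α = 1 works. No larger α is possible: a(u,u) ≥ α||u||_{H^1}² means (1−α)∫(u')² ≥ (α−c)∫u², and for the modes u_n = sin(nπ(x−x₀)/L) (x₀ the left endpoint) one has ∫u_n²/∫(u_n')² = (L/(nπ))² → 0, so a(u_n,u_n)/||u_n||_{H^1}² → 1. Hence the optimal constant is α = 1.
Therefore α = 1.


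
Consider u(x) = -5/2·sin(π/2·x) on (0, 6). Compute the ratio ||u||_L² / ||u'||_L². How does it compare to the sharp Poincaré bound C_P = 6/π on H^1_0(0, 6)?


||u||_L² / ||u'||_L² = 2/π < C_P = 6/π.

u(x) = -5/2·sin(π/2·x), so u'(x) = -5*π*cos(π*x/2)/4.
Writing u(x) = A·sin(kπx/L) with A = -5/2 and k = 3, use ∫_0^L sin²(kπx/L) dx = L/2 and ∫_0^L cos²(kπx/L) dx = L/2.
u² = 25/4·sin²(π/2·x) and (u')² = 25*π^2/16·cos²(π/2·x), and each of sin², cos² integrates to L/2 = 3 over (0, 6).
∫_0^6 u² dx = 75/4, so ||u||_L² = 5*sqrt(3)/2.
∫_0^6 (u')² dx = 75*π^2/16, so ||u'||_L² = 5*sqrt(3)*π/4.
Ratio ||u||_L² / ||u'||_L² = 2/π.
Sharp Poincaré constant on H^1_0(0, 6) is C_P = L/π = 6/π, achieved by sin(π/6·x).
This is the k = 3 harmonic; the ratio L/(kπ) is strictly less than C_P = L/π, consistent with the sharp inequality ||u||_L² ≤ C_P ||u'||_L².


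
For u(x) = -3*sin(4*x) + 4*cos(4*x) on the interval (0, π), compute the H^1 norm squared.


||u||_{H^1(0,π)}^2 = 425*π/2

u'(x) = -16*sin(4*x) - 12*cos(4*x).
Expand u² and (u')² and integrate term by term on (0, π), using: for integers n ≥ 1, ∫_0^π sin²(nx) dx = ∫_0^π cos²(nx) dx = π/2; for n ≠ n', ∫_0^π sin(nx)sin(n'x) dx = ∫_0^π cos(nx)cos(n'x) dx = 0; and by product-to-sum, ∫_0^π sin(nx)cos(n'x) dx = ½∫_0^π [sin((n+n')x) + sin((n−n')x)] dx, which is 0 when n+n' is even and 2n/(n²−n'²) when n+n' is odd (it need not vanish on (0, π)).
  u² squared terms: (-3)²·∫sin(4x)² dx = 9·π/2 = 9*π/2;  (4)²·∫cos(4x)² dx = 16·π/2 = 8*π.
  u² cross terms: 2·(-3)·(4)·∫sin(4x)·cos(4x) dx = -24·(0) = 0.
  So ∫_0^π u² dx = 9*π/2 + 8*π + 0 = 25*π/2.
  (u')² squared terms: (-16)²·∫sin(4x)² dx = 256·π/2 = 128*π;  (-12)²·∫cos(4x)² dx = 144·π/2 = 72*π.
  (u')² cross terms: 2·(-16)·(-12)·∫sin(4x)·cos(4x) dx = 384·(0) = 0.
  So ∫_0^π (u')² dx = 128*π + 72*π + 0 = 200*π.
||u||_{H^1}^2 = (25*π/2) + (200*π) = 425*π/2.


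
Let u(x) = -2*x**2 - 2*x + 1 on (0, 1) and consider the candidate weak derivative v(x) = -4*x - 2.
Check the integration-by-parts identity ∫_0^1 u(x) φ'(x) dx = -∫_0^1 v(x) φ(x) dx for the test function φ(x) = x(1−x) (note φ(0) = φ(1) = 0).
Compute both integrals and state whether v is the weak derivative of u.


LHS = 2/3, RHS = 2/3. Yes, v = u' weakly.

u(x) = -2*x**2 - 2*x + 1, classical derivative u'(x) = -4*x - 2.
φ(x) = x(1−x), so φ'(x) = 1 - 2*x.
Note φ(0) = φ(1) = 0, so the boundary term u·φ vanishes.
LHS = ∫_0^1 u(x) φ'(x) dx = ∫_0^1 (4*x^3 + 2*x^2 - 4*x + 1) dx. Term by term:
  ∫_0^1 4*x^3 dx = 1;  ∫_0^1 2*x^2 dx = 2/3;  ∫_0^1 -4*x dx = -2;
  ∫_0^1 1 dx = 1.
Sum: 1 + 2/3 − 2 + 1 = 2/3.
So LHS = 2/3.
∫_0^1 v(x) φ(x) dx = ∫_0^1 (4*x^3 - 2*x^2 - 2*x) dx. Term by term:
  ∫_0^1 4*x^3 dx = 1;  ∫_0^1 -2*x^2 dx = -2/3;  ∫_0^1 -2*x dx = -1.
Sum: 1 − 2/3 − 1 = -2/3.
So RHS = -∫_0^1 v(x) φ(x) dx = 2/3.
LHS = RHS, so the identity holds for this test φ.
Moreover u is smooth here and v(x) = u'(x) = -4*x - 2 pointwise, so the identity holds for every test function. Hence v is the weak derivative of u.


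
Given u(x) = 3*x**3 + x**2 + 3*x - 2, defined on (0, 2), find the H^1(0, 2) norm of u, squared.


||u||_{H^1}^2 = 8278/7

The H^1 norm (squared) on an interval (0, L) is
  ||u||_{H^1}^2 = ∫_0^L u(x)^2 dx + ∫_0^L u'(x)^2 dx.
Compute u'(x) = 9*x**2 + 2*x + 3.
Then u(x)^2 = 9*x**6 + 6*x**5 + 19*x**4 - 6*x**3 + 5*x**2 - 12*x + 4 and u'(x)^2 = 81*x**4 + 36*x**3 + 58*x**2 + 12*x + 9.
Integrate each monomial from 0 to 2 using ∫_0^2 c·x^n dx = c·2^(n+1)/(n+1):
  ∫_0^2 u(x)^2 dx = ∫_0^2 (9*x^6 + 6*x^5 + 19*x^4 - 6*x^3 + 5*x^2 - 12*x + 4) dx. Term by term:
    ∫_0^2 9*x^6 dx = 1152/7;  ∫_0^2 6*x^5 dx = 64;  ∫_0^2 19*x^4 dx = 608/5;
    ∫_0^2 -6*x^3 dx = -24;  ∫_0^2 5*x^2 dx = 40/3;  ∫_0^2 -12*x dx = -24;
    ∫_0^2 4 dx = 8.
  Sum: 1152/7 + 64 + 608/5 − 24 + 40/3 − 24 + 8 = 33968/105.
  ∫_0^2 u'(x)^2 dx = ∫_0^2 (81*x^4 + 36*x^3 + 58*x^2 + 12*x + 9) dx. Term by term:
    ∫_0^2 81*x^4 dx = 2592/5;  ∫_0^2 36*x^3 dx = 144;  ∫_0^2 58*x^2 dx = 464/3;
    ∫_0^2 12*x dx = 24;  ∫_0^2 9 dx = 18.
  Sum: 2592/5 + 144 + 464/3 + 24 + 18 = 12886/15.
Adding: ||u||_{H^1}^2 = 33968/105 + 12886/15 = 8278/7.


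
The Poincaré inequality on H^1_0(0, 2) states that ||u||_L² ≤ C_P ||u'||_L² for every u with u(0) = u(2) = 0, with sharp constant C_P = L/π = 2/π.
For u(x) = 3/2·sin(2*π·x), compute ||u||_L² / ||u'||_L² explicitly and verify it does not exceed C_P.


||u||_L² / ||u'||_L² = 1/(2*π) < C_P = 2/π.

u(x) = 3/2·sin(2*π·x), so u'(x) = 3*π*cos(2*π*x).
Writing u(x) = A·sin(kπx/L) with A = 3/2 and k = 4, use ∫_0^L sin²(kπx/L) dx = L/2 and ∫_0^L cos²(kπx/L) dx = L/2.
u² = 9/4·sin²(2*π·x) and (u')² = 9*π^2·cos²(2*π·x), and each of sin², cos² integrates to L/2 = 1 over (0, 2).
∫_0^2 u² dx = 9/4, so ||u||_L² = 3/2.
∫_0^2 (u')² dx = 9*π^2, so ||u'||_L² = 3*π.
Ratio ||u||_L² / ||u'||_L² = 1/(2*π).
Sharp Poincaré constant on H^1_0(0, 2) is C_P = L/π = 2/π, achieved by sin(π/2·x).
This is the k = 4 harmonic; the ratio L/(kπ) is strictly less than C_P = L/π, consistent with the sharp inequality ||u||_L² ≤ C_P ||u'||_L².


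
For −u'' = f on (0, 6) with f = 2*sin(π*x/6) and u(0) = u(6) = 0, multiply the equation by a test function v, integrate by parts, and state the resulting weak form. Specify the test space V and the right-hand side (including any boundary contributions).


V = H^1_0(0, 6) (so v(0) = v(6) = 0); weak form: ∫_0^6 u'v' dx = ∫_0^6 (2*sin(π*x/6)) v dx for all v ∈ V.

Multiply both sides by a test function v and integrate from 0 to 6:
  ∫_0^6 −u''(x) v(x) dx = ∫_0^6 f(x) v(x) dx.
Integrate the LHS by parts once:
  ∫_0^6 −u'' v dx = −[u'(x) v(x)]_0^6 + ∫_0^6 u'(x) v'(x) dx.
Thus ∫_0^6 u'(x) v'(x) dx = ∫_0^6 f(x) v(x) dx + [u'(x) v(x)]_0^6.
Choose V so that boundary terms are either known or forced to vanish.
u is Dirichlet: u(0) = u(6) = 0. Let V = H^1_0(0, 6); then v(0) = v(6) = 0, and [u' v]_0^6 = 0.
Weak formulation: find u (satisfying any essential BC) such that ∫_0^6 u'(x) v'(x) dx = ∫_0^6 f v dx for all v ∈ V.
Substituting f(x) = 2*sin(π*x/6), the right-hand side is ∫_0^6 (2*sin(π*x/6)) v dx.


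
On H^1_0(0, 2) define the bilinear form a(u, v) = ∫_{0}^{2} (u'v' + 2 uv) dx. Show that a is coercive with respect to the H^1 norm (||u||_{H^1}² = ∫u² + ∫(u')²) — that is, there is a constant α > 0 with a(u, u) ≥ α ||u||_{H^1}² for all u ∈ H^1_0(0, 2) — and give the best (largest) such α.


α = 1

Coercivity of a(·,·) on H^1_0(0, 2) means a(u, u) ≥ α ||u||_{H^1}² for every u ∈ H^1_0.
The interval has length L = 2, and Poincaré/coercivity depend only on L. Here a(u, u) = ∫(u')² + (2)·∫u².
Here c = 2 ≥ 1, so a(u,u) = ∫(u')² + c∫u² ≥ ∫(u')² + ∫u² = ||u||_{H^1}², i.e. α = 1 works. No larger α is possible: a(u,u) ≥ α||u||_{H^1}² means (1−α)∫(u')² ≥ (α−c)∫u², and for the modes u_n = sin(nπ(x−x₀)/L) (x₀ the left endpoint) one has ∫u_n²/∫(u_n')² = (L/(nπ))² → 0, so a(u_n,u_n)/||u_n||_{H^1}² → 1. Hence the optimal constant is α = 1.
Therefore α = 1.


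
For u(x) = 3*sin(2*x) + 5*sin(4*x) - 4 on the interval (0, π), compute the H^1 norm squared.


||u||_{H^1(0,π)}^2 = 251*π

u'(x) = 6*cos(2*x) + 20*cos(4*x).
Expand u² and (u')² and integrate term by term on (0, π), using: for integers n ≥ 1, ∫_0^π sin²(nx) dx = ∫_0^π cos²(nx) dx = π/2; for n ≠ n', ∫_0^π sin(nx)sin(n'x) dx = ∫_0^π cos(nx)cos(n'x) dx = 0; and by product-to-sum, ∫_0^π sin(nx)cos(n'x) dx = ½∫_0^π [sin((n+n')x) + sin((n−n')x)] dx, which is 0 when n+n' is even and 2n/(n²−n'²) when n+n' is odd (it need not vanish on (0, π)). For the constant mode: ∫_0^π 1 dx = π, ∫_0^π cos(nx) dx = 0, ∫_0^π sin(nx) dx = (1−(−1)^n)/n.
  u² squared terms: (-4)²·∫1 dx = 16·π = 16*π;  (3)²·∫sin(2x)² dx = 9·π/2 = 9*π/2;  (5)²·∫sin(4x)² dx = 25·π/2 = 25*π/2.
  u² cross terms: 2·(-4)·(3)·∫1·sin(2x) dx = -24·(0) = 0;  2·(-4)·(5)·∫1·sin(4x) dx = -40·(0) = 0;  2·(3)·(5)·∫sin(2x)·sin(4x) dx = 30·(0) = 0.
  So ∫_0^π u² dx = 16*π + 9*π/2 + 25*π/2 + 0 + 0 + 0 = 33*π.
  (u')² squared terms: (6)²·∫cos(2x)² dx = 36·π/2 = 18*π;  (20)²·∫cos(4x)² dx = 400·π/2 = 200*π.
  (u')² cross terms: 2·(6)·(20)·∫cos(2x)·cos(4x) dx = 240·(0) = 0.
  So ∫_0^π (u')² dx = 18*π + 200*π + 0 = 218*π.
||u||_{H^1}^2 = (33*π) + (218*π) = 251*π.


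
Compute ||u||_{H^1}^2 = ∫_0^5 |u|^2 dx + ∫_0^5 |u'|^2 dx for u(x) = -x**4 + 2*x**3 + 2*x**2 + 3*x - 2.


||u||_{H^1}^2 = 12887215/126

The H^1 norm (squared) on an interval (0, L) is
  ||u||_{H^1}^2 = ∫_0^L u(x)^2 dx + ∫_0^L u'(x)^2 dx.
Compute u'(x) = -4*x**3 + 6*x**2 + 4*x + 3.
Then u(x)^2 = x**8 - 4*x**7 + 2*x**5 + 20*x**4 + 4*x**3 + x**2 - 12*x + 4 and u'(x)^2 = 16*x**6 - 48*x**5 + 4*x**4 + 24*x**3 + 52*x**2 + 24*x + 9.
Integrate each monomial from 0 to 5 using ∫_0^5 c·x^n dx = c·5^(n+1)/(n+1):
  ∫_0^5 u(x)^2 dx = ∫_0^5 (x^8 - 4*x^7 + 2*x^5 + 20*x^4 + 4*x^3 + x^2 - 12*x + 4) dx. Term by term:
    ∫_0^5 x^8 dx = 1953125/9;  ∫_0^5 -4*x^7 dx = -390625/2;  ∫_0^5 2*x^5 dx = 15625/3;
    ∫_0^5 20*x^4 dx = 12500;  ∫_0^5 4*x^3 dx = 625;  ∫_0^5 x^2 dx = 125/3;
    ∫_0^5 -12*x dx = -150;  ∫_0^5 4 dx = 20.
  Sum: 1953125/9 − 390625/2 + 15625/3 + 12500 + 625 + 125/3 − 150 + 20 = 719035/18.
  ∫_0^5 u'(x)^2 dx = ∫_0^5 (16*x^6 - 48*x^5 + 4*x^4 + 24*x^3 + 52*x^2 + 24*x + 9) dx. Term by term:
    ∫_0^5 16*x^6 dx = 1250000/7;  ∫_0^5 -48*x^5 dx = -125000;  ∫_0^5 4*x^4 dx = 2500;
    ∫_0^5 24*x^3 dx = 3750;  ∫_0^5 52*x^2 dx = 6500/3;  ∫_0^5 24*x dx = 300;
    ∫_0^5 9 dx = 45.
  Sum: 1250000/7 − 125000 + 2500 + 3750 + 6500/3 + 300 + 45 = 1308995/21.
Adding: ||u||_{H^1}^2 = 719035/18 + 1308995/21 = 12887215/126.


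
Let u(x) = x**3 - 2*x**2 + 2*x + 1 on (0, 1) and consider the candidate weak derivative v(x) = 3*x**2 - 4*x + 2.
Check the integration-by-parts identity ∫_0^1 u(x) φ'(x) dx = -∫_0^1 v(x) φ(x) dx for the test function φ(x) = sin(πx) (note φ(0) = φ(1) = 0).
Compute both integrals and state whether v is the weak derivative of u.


LHS = -3/π + 12/π^3, RHS = -3/π + 12/π^3. Yes, v = u' weakly.

u(x) = x**3 - 2*x**2 + 2*x + 1, classical derivative u'(x) = 3*x**2 - 4*x + 2.
φ(x) = sin(πx), so φ'(x) = π*cos(π*x).
Note φ(0) = φ(1) = 0, so the boundary term u·φ vanishes.
LHS = ∫_0^1 u(x) φ'(x) dx = ∫_0^1 (π*x^3*cos(π*x) - 2*π*x^2*cos(π*x) + 2*π*x*cos(π*x) + π*cos(π*x)) dx. Term by term:
  ∫_0^1 π*cos(π*x) dx = 0;  ∫_0^1 π*x^3*cos(π*x) dx = -3/π + 12/π^3;  ∫_0^1 -2*π*x^2*cos(π*x) dx = 4/π;
  ∫_0^1 2*π*x*cos(π*x) dx = -4/π.
Sum: 0 + -3/π + 12/π^3 + 4/π − 4/π = -3/π + 12/π^3.
So LHS = -3/π + 12/π^3.
∫_0^1 v(x) φ(x) dx = ∫_0^1 (3*x^2*sin(π*x) - 4*x*sin(π*x) + 2*sin(π*x)) dx. Term by term:
  ∫_0^1 2*sin(π*x) dx = 4/π;  ∫_0^1 -4*x*sin(π*x) dx = -4/π;  ∫_0^1 3*x^2*sin(π*x) dx = -12/π^3 + 3/π.
Sum: 4/π − 4/π + -12/π^3 + 3/π = -12/π^3 + 3/π.
So RHS = -∫_0^1 v(x) φ(x) dx = -3/π + 12/π^3.
LHS = RHS, so the identity holds for this test φ.
Moreover u is smooth here and v(x) = u'(x) = 3*x**2 - 4*x + 2 pointwise, so the identity holds for every test function. Hence v is the weak derivative of u.


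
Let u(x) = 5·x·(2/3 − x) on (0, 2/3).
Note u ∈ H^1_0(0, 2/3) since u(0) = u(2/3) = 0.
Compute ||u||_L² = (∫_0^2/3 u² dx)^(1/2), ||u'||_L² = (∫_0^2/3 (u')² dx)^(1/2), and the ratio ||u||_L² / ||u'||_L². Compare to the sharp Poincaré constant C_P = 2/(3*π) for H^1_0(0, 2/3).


||u||_L² / ||u'||_L² = sqrt(10)/15 < C_P = 2/(3*π).

u(x) = 5·x·(2/3 − x), so u'(x) = 10/3 - 10*x.
u(x) = 5·x·(2/3 − x) vanishes at x = 0 and x = 2/3, so u ∈ H^1_0(0, 2/3). Differentiate via the product rule and integrate the resulting polynomials term by term.
  ∫_0^2/3 u² dx = ∫_0^2/3 (25*x^4 - 100*x^3/3 + 100*x^2/9) dx. Term by term:
    ∫_0^2/3 25*x^4 dx = 160/243;  ∫_0^2/3 -100*x^3/3 dx = -400/243;  ∫_0^2/3 100*x^2/9 dx = 800/729.
  Sum: 160/243 − 400/243 + 800/729 = 80/729.
  ∫_0^2/3 (u')² dx = ∫_0^2/3 (100*x^2 - 200*x/3 + 100/9) dx. Term by term:
    ∫_0^2/3 100*x^2 dx = 800/81;  ∫_0^2/3 -200*x/3 dx = -400/27;  ∫_0^2/3 100/9 dx = 200/27.
  Sum: 800/81 − 400/27 + 200/27 = 200/81.
∫_0^2/3 u² dx = 80/729, so ||u||_L² = 4*sqrt(5)/27.
∫_0^2/3 (u')² dx = 200/81, so ||u'||_L² = 10*sqrt(2)/9.
Ratio ||u||_L² / ||u'||_L² = sqrt(10)/15.
Sharp Poincaré constant on H^1_0(0, 2/3) is C_P = L/π = 2/(3*π), achieved by sin(3*π/2·x).
A polynomial bump cannot attain the sharp Poincaré constant (only the first sine eigenfunction does), so the ratio is strictly less than C_P, consistent with ||u||_L² ≤ C_P ||u'||_L².


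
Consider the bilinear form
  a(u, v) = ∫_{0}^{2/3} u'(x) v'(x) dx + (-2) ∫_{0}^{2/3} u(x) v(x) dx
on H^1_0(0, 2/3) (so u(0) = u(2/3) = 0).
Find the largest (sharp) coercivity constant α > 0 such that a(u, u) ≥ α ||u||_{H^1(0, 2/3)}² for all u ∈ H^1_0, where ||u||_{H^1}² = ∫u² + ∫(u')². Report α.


α = (-8 + 9*π^2)/(4 + 9*π^2)

Coercivity of a(·,·) on H^1_0(0, 2/3) means a(u, u) ≥ α ||u||_{H^1}² for every u ∈ H^1_0.
The interval has length L = 2/3, and Poincaré/coercivity depend only on L. Here a(u, u) = ∫(u')² + (-2)·∫u².
Here c = -2 < 0 with |c| < (π/L)² = 9*π^2/4, so coercivity still holds. The condition a(u,u) ≥ α||u||_{H^1}² reads (1−α)∫(u')² ≥ (α−c)∫u². Any admissible α is ≤ 1 (rapidly oscillating u have ∫u²/∫(u')² → 0), and α = 1 would force 0 ≥ (1−c)∫u², impossible since c < 1; so 1−α > 0. By the sharp Poincaré inequality on H^1_0 of an interval of length L, ∫(u')² ≥ (π/L)²∫u² with equality for the first sine mode sin(π(x−x₀)/L) (x₀ the left endpoint), so the inequality holds for all u iff (1−α)(π/L)² ≥ α − c, i.e. α ≤ ((π/L)² + c)/((π/L)² + 1) = (1 + c(L/π)²)/(1 + (L/π)²). (Direct route, valid since c ≤ 0: Poincaré gives c∫u² ≥ c(L/π)²∫(u')², so a(u,u) ≥ (1 + c(L/π)²)∫(u')², while ||u||_{H^1}² ≤ (1 + (L/π)²)∫(u')²; dividing yields the same α.) With (π/L)² = 9*π^2/4 and c = -2, the largest admissible constant is α = ((π/L)² + c)/((π/L)² + 1).
Simplifying, α = (-8 + 9*π^2)/(4 + 9*π^2).


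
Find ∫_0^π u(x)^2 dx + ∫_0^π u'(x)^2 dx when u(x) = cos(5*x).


||u||_{H^1(0,π)}^2 = 13*π

u'(x) = -5*sin(5*x).
Expand u² and (u')² and integrate term by term on (0, π), using: for integers n ≥ 1, ∫_0^π sin²(nx) dx = ∫_0^π cos²(nx) dx = π/2; for n ≠ n', ∫_0^π sin(nx)sin(n'x) dx = ∫_0^π cos(nx)cos(n'x) dx = 0; and by product-to-sum, ∫_0^π sin(nx)cos(n'x) dx = ½∫_0^π [sin((n+n')x) + sin((n−n')x)] dx, which is 0 when n+n' is even and 2n/(n²−n'²) when n+n' is odd (it need not vanish on (0, π)).
  u² squared terms: (1)²·∫cos(5x)² dx = 1·π/2 = π/2.
  So ∫_0^π u² dx = π/2.
  (u')² squared terms: (-5)²·∫sin(5x)² dx = 25·π/2 = 25*π/2.
  So ∫_0^π (u')² dx = 25*π/2.
||u||_{H^1}^2 = (π/2) + (25*π/2) = 13*π.


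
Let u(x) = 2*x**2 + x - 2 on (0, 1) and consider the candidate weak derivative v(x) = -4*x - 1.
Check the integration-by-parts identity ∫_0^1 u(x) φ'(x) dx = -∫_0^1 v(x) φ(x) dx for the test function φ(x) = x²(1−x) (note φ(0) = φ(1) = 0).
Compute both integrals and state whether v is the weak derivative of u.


LHS = -17/60, RHS = 17/60. No, v is not the weak derivative of u.

u(x) = 2*x**2 + x - 2, classical derivative u'(x) = 4*x + 1.
φ(x) = x²(1−x), so φ'(x) = x*(2 - 3*x).
Note φ(0) = φ(1) = 0, so the boundary term u·φ vanishes.
LHS = ∫_0^1 u(x) φ'(x) dx = ∫_0^1 (-6*x^4 + x^3 + 8*x^2 - 4*x) dx. Term by term:
  ∫_0^1 -6*x^4 dx = -6/5;  ∫_0^1 x^3 dx = 1/4;  ∫_0^1 8*x^2 dx = 8/3;
  ∫_0^1 -4*x dx = -2.
Sum: -6/5 + 1/4 + 8/3 − 2 = -17/60.
So LHS = -17/60.
∫_0^1 v(x) φ(x) dx = ∫_0^1 (4*x^4 - 3*x^3 - x^2) dx. Term by term:
  ∫_0^1 4*x^4 dx = 4/5;  ∫_0^1 -3*x^3 dx = -3/4;  ∫_0^1 -x^2 dx = -1/3.
Sum: 4/5 − 3/4 − 1/3 = -17/60.
So RHS = -∫_0^1 v(x) φ(x) dx = 17/60.
LHS − RHS = -17/30 ≠ 0, so the identity fails.
(For a valid weak derivative the identity must hold for EVERY test function, in particular this one. The failure shows v is NOT the weak derivative of u.)
Correct weak derivative would be u'(x) = 4*x + 1.
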